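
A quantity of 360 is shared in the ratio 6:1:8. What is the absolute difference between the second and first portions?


Total parts = 6 + 1 + 8 = 15
Value per part = 360 / 15 = 24
Shares: 6*24=144, 1*24=24, 8*24=192
Second share = 24, first share = 144
Difference = |24 - 144| = 120

120


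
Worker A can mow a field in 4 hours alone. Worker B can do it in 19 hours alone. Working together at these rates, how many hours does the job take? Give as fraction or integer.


Rate of A = 1/4 job per hour
Rate of B = 1/19 job per hour
Combined rate = 1/4 + 1/19
Find common denominator: (19 + 4)/(4*19) = 23/76
Combined rate = 23/76 job per hour
Time together = 1 / (23/76) = 76/23 hours

76/23


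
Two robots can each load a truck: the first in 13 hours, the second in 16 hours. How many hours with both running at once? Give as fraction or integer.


Rate of A = 1/13 job per hour
Rate of B = 1/16 job per hour
Combined rate = 1/13 + 1/16
Find common denominator: (16 + 13)/(13*16) = 29/208
Combined rate = 29/208 job per hour
Time together = 1 / (29/208) = 208/29 hours

208/29


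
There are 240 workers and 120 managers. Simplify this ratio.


Find GCD(240, 120)
GCD = 120
Divide both by 120: 240/120 = 2, 120/120 = 1
Simplified ratio = 2:1

2:1


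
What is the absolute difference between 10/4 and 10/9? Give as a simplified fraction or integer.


Simplify: 10/4 = 5/2 and 10/9 = 10/9
Find common denominator: LCD = 18
Convert: 45/18 and 20/18
Difference = |45 - 20|/18 = 25/18
Simplified = 25/18

25/18


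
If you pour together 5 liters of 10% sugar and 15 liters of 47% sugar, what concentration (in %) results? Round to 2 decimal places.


Solute in mixture 1 = 10% of 5 L = 5*10/100 = 1/2 L
Solute in mixture 2 = 47% of 15 L = 15*47/100 = 141/20 L
Total solute = 1/2 + 141/20 = 151/20 L
Total volume = 5 + 15 = 20 L
Final concentration = 151/20/20 * 100 = 37.75%

37.75


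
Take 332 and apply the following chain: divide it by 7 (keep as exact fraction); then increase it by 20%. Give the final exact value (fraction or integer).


Start with 332.
Step 1: Divide by 7: 332 / 7 = 332/7
Step 2: Increase by 20%: 332/7 * 120/100 = 1992/35
Final result = 1992/35

1992/35


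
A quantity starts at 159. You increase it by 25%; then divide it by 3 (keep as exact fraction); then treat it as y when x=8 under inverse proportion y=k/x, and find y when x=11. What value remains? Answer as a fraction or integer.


Start with 159.
Step 1: Increase by 25%: 159 * 125/100 = 795/4
Step 2: Divide by 3: 795/4 / 3 = 265/4
Step 3: Inverse prop: k = (265/4)*8; new y = k/11 = 265/4*8/11 = 530/11
Final result = 530/11

530/11


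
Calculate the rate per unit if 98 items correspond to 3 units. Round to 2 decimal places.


Total items = 98
Number of units = 3
Unit rate = 98 / 3
= 32.67 items per unit

32.67


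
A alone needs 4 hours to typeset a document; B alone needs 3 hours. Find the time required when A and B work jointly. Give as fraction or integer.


Rate of A = 1/4 job per hour
Rate of B = 1/3 job per hour
Combined rate = 1/4 + 1/3
Find common denominator: (3 + 4)/(4*3) = 7/12
Combined rate = 7/12 job per hour
Time together = 1 / (7/12) = 12/7 hours

12/7


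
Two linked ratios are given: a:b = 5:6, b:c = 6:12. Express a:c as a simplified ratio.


Given a:b = 5:6 and b:c = 6:12
Make b consistent. Multiply first ratio by 6: a:b = 30:36
Multiply second ratio by 6: b:c = 36:72
Now b = 36 in both, so a:b:c = 30:36:72
Therefore a:c = 30:72
Simplify by GCD: a:c = 5:12

5:12


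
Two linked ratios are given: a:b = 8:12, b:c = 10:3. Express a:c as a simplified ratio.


Given a:b = 8:12 and b:c = 10:3
Make b consistent. Multiply first ratio by 10: a:b = 80:120
Multiply second ratio by 12: b:c = 120:36
Now b = 120 in both, so a:b:c = 80:120:36
Therefore a:c = 80:36
Simplify by GCD: a:c = 20:9

20:9


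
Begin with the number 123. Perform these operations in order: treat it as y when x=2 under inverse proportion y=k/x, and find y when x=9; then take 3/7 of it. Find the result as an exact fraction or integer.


Start with 123.
Step 1: Inverse prop: k = (123)*2; new y = k/9 = 123*2/9 = 82/3
Step 2: Take 3/7: 82/3 * 3/7 = 82/7
Final result = 82/7

82/7


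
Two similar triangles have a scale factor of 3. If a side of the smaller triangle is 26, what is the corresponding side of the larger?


Similar triangles have proportional sides
Scale factor = 3
Smaller side = 26
Corresponding larger side = 26 * 3
= 78

78


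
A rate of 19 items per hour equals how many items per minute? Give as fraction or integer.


Converting from per hour to per minute
Rate = 19 items per hour
Divide by 60: 19/60
= 19/60 items per minute

19/60


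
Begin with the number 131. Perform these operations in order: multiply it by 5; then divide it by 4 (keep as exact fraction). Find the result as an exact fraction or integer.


Start with 131.
Step 1: Multiply by 5: 131 * 5 = 655
Step 2: Divide by 4: 655 / 4 = 655/4
Final result = 655/4

655/4


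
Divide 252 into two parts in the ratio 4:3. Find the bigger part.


Total parts = 4 + 3 = 7
Value per part = 252 / 7 = 36
First share = 4 * 36 = 144
Second share = 3 * 36 = 108
Larger share = 144

144


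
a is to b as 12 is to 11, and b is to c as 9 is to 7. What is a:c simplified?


Given a:b = 12:11 and b:c = 9:7
Make b consistent. Multiply first ratio by 9: a:b = 108:99
Multiply second ratio by 11: b:c = 99:77
Now b = 99 in both, so a:b:c = 108:99:77
Therefore a:c = 108:77
Simplify by GCD: a:c = 108:77

108:77


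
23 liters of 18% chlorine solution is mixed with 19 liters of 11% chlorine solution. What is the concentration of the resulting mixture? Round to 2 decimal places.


Solute in mixture 1 = 18% of 23 L = 23*18/100 = 207/50 L
Solute in mixture 2 = 11% of 19 L = 19*11/100 = 209/100 L
Total solute = 207/50 + 209/100 = 623/100 L
Total volume = 23 + 19 = 42 L
Final concentration = 623/100/42 * 100 = 14.83%

14.83


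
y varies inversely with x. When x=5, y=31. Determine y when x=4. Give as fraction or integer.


Inverse proportion: y = k/x
Find k: k = 5 * 31 = 155
Compute y at x=4: y = 155/4
y = 155/4

155/4


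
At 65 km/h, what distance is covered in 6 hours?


Using distance = speed * time
Speed = 65 km/h
Time = 6 hours
Distance = 65 * 6
= 390 km

390


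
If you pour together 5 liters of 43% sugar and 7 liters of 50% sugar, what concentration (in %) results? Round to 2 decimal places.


Solute in mixture 1 = 43% of 5 L = 5*43/100 = 43/20 L
Solute in mixture 2 = 50% of 7 L = 7*50/100 = 7/2 L
Total solute = 43/20 + 7/2 = 113/20 L
Total volume = 5 + 7 = 12 L
Final concentration = 113/20/12 * 100 = 47.08%

47.08


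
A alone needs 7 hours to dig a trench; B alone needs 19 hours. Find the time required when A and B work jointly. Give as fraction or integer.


Rate of A = 1/7 job per hour
Rate of B = 1/19 job per hour
Combined rate = 1/7 + 1/19
Find common denominator: (19 + 7)/(7*19) = 26/133
Combined rate = 26/133 job per hour
Time together = 1 / (26/133) = 133/26 hours

133/26


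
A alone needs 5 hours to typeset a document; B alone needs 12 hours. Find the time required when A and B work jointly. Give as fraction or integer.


Rate of A = 1/5 job per hour
Rate of B = 1/12 job per hour
Combined rate = 1/5 + 1/12
Find common denominator: (12 + 5)/(5*12) = 17/60
Combined rate = 17/60 job per hour
Time together = 1 / (17/60) = 60/17 hours

60/17


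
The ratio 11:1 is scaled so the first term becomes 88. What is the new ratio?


Original ratio: 11:1
First term target: 88
Scale factor = 88 / 11 = 8
Multiply second term: 1 * 8 = 8
Equivalent ratio = 88:8

88:8


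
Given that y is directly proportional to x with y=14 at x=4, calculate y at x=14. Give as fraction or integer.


Direct proportion: y = kx
Find k: k = 14/4 = 7/2
Compute y at x=14: y = 7/2 * 14
y = 49

49


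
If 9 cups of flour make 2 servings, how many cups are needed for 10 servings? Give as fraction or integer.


Original: 9 cups for 2 servings
Target servings = 10
Scaling factor = 10/2
New amount = 9 * 10/2
= 90/2
= 45 cups

45


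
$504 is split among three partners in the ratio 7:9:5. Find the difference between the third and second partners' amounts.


Total parts = 7 + 9 + 5 = 21
Value per part = 504 / 21 = 24
Shares: 7*24=168, 9*24=216, 5*24=120
Third share = 120, second share = 216
Difference = |120 - 216| = 96

96


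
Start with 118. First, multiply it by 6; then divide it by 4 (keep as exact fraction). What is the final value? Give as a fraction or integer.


Start with 118.
Step 1: Multiply by 6: 118 * 6 = 708
Step 2: Divide by 4: 708 / 4 = 177
Final result = 177

177


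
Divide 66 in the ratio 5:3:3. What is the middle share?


Ratio = 5:3:3
Total parts = 5 + 3 + 3 = 11
Value per part = 66 / 11 = 6
First share = 5 * 6 = 30
Middle share = 3 * 6 = 18
Third share = 3 * 6 = 18

18


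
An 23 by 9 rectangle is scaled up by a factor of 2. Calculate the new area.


Original dimensions: 23 x 9
Enlargement factor = 2
New width = 23 * 2 = 46
New height = 9 * 2 = 18
New area = 46 * 18 = 828

828


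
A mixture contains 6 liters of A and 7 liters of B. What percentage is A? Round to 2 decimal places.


Volume of A = 6 L
Volume of B = 7 L
Total volume = 6 + 7 = 13 L
Percentage of A = (6/13) * 100
= 46.15%

46.15


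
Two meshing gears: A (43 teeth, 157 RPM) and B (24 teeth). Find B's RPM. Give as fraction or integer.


Gear ratio: teeth_A * RPM_A = teeth_B * RPM_B
43 * 157 = 24 * RPM_B
6751 = 24 * RPM_B
RPM_B = 6751 / 24
RPM_B = 6751/24

6751/24


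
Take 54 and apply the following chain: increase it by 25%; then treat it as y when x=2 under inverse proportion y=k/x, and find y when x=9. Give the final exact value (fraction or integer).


Start with 54.
Step 1: Increase by 25%: 54 * 125/100 = 135/2
Step 2: Inverse prop: k = (135/2)*2; new y = k/9 = 135/2*2/9 = 15
Final result = 15

15


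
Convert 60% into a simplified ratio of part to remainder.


Part = 60%, Remainder = 40%
Ratio = 60:40
GCD(60, 40) = 20
Simplify: 3:2 = 3:2

3:2


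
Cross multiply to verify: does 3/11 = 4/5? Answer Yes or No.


Cross multiply to check 3/11 = 4/5
Left cross product: 3 * 5 = 15
Right cross product: 11 * 4 = 44
15 != 44
Not equal, so proportions differ => No

No


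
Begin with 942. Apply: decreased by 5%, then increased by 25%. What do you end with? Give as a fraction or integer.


Start: 942
Step 1: decrease by 5% => multiply by 95/100
  942 * 95/100 = 8949/10
Step 2: increase by 25% => multiply by 125/100
  8949/10 * 125/100 = 8949/8
Final value = 8949/8

8949/8


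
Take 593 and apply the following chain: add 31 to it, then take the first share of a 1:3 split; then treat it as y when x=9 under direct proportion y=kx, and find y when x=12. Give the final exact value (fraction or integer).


Start with 593.
Step 1: Add 31: 593+31=624; split 1:3 first = 624*1/4 = 156
Step 2: Direct prop: k = (156)/9; new y = k*12 = 156*12/9 = 208
Final result = 208

208


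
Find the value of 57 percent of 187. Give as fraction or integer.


Compute 57% of 187
Convert percentage: 57% = 57/100
Multiply: 187 * 57/100
= 10659/100
= 10659/100

10659/100


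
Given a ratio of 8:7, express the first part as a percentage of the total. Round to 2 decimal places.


Total parts = 8 + 7 = 15
First part fraction = 8/15
Percentage = (8/15) * 100
= 0.533333 * 100
= 53.33%

53.33


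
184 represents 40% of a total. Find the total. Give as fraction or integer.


Given: 184 is 40% of the whole
Set up: 184 = 40/100 * whole
whole = 184 * 100 / 40
whole = 18400 / 40
whole = 460

460


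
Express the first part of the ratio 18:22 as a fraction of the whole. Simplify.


Total parts = 18 + 22 = 40
First part fraction = 18/40
Simplify: 18/40 = 9/20

9/20


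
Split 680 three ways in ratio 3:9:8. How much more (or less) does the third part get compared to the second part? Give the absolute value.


Total parts = 3 + 9 + 8 = 20
Value per part = 680 / 20 = 34
Shares: 3*34=102, 9*34=306, 8*34=272
Third share = 272, second share = 306
Difference = |272 - 306| = 34

34


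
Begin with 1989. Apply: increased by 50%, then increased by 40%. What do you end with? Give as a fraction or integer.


Start: 1989
Step 1: increase by 50% => multiply by 150/100
  1989 * 150/100 = 5967/2
Step 2: increase by 40% => multiply by 140/100
  5967/2 * 140/100 = 41769/10
Final value = 41769/10

41769/10


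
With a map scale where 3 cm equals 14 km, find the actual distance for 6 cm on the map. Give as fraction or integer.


Map scale: 3 cm = 14 km
Measured distance on map = 6 cm
Set up proportion: 6 * 14 / 3
= 84 / 3
= 28 km

28


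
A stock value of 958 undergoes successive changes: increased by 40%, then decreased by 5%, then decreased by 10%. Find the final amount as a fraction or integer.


Start: 958
Step 1: increase by 40% => multiply by 140/100
  958 * 140/100 = 6706/5
Step 2: decrease by 5% => multiply by 95/100
  6706/5 * 95/100 = 63707/50
Step 3: decrease by 10% => multiply by 90/100
  63707/50 * 90/100 = 573363/500
Final value = 573363/500

573363/500


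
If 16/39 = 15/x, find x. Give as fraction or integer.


Setting up: 16/39 = 15/x
Cross multiply: 16 * x = 39 * 15
16x = 585
x = 585/16
x = 585/16

585/16


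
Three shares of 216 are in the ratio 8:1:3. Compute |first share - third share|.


Total parts = 8 + 1 + 3 = 12
Value per part = 216 / 12 = 18
Shares: 8*18=144, 1*18=18, 3*18=54
First share = 144, third share = 54
Difference = |144 - 54| = 90

90


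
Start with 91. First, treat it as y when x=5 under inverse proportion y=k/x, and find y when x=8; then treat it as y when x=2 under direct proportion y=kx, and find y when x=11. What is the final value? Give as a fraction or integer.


Start with 91.
Step 1: Inverse prop: k = (91)*5; new y = k/8 = 91*5/8 = 455/8
Step 2: Direct prop: k = (455/8)/2; new y = k*11 = 455/8*11/2 = 5005/16
Final result = 5005/16

5005/16


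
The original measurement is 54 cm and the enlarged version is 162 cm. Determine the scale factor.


Original length = 54 cm
Scaled length = 162 cm
Scale factor = 162 / 54
= 3

3


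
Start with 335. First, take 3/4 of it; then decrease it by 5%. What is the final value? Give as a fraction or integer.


Start with 335.
Step 1: Take 3/4: 335 * 3/4 = 1005/4
Step 2: Decrease by 5%: 1005/4 * 95/100 = 3819/16
Final result = 3819/16

3819/16


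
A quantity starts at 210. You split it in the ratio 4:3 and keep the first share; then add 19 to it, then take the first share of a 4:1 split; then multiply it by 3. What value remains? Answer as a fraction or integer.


Start with 210.
Step 1: Split 4:3, first share = 210 * 4/7 = 120
Step 2: Add 19: 120+19=139; split 4:1 first = 139*4/5 = 556/5
Step 3: Multiply by 3: 556/5 * 3 = 1668/5
Final result = 1668/5

1668/5


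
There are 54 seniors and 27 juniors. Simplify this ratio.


Find GCD(54, 27)
GCD = 27
Divide both by 27: 54/27 = 2, 27/27 = 1
Simplified ratio = 2:1

2:1


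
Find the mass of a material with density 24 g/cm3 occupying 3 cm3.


Using mass = density * volume
Density = 24 g/cm3
Volume = 3 cm3
Mass = 24 * 3
= 72 g

72


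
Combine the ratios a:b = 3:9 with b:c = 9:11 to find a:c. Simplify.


Given a:b = 3:9 and b:c = 9:11
Make b consistent. Multiply first ratio by 9: a:b = 27:81
Multiply second ratio by 9: b:c = 81:99
Now b = 81 in both, so a:b:c = 27:81:99
Therefore a:c = 27:99
Simplify by GCD: a:c = 3:11

3:11


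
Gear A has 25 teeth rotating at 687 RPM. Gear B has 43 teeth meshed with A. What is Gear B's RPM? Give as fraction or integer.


Gear ratio: teeth_A * RPM_A = teeth_B * RPM_B
25 * 687 = 43 * RPM_B
17175 = 43 * RPM_B
RPM_B = 17175 / 43
RPM_B = 17175/43

17175/43


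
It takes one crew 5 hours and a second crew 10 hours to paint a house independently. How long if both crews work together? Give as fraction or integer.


Rate of A = 1/5 job per hour
Rate of B = 1/10 job per hour
Combined rate = 1/5 + 1/10
Find common denominator: (10 + 5)/(5*10) = 15/50
Combined rate = 3/10 job per hour
Time together = 1 / (3/10) = 10/3 hours

10/3


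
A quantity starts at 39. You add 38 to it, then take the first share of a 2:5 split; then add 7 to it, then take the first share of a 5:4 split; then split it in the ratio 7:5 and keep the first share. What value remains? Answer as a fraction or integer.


Start with 39.
Step 1: Add 38: 39+38=77; split 2:5 first = 77*2/7 = 22
Step 2: Add 7: 22+7=29; split 5:4 first = 29*5/9 = 145/9
Step 3: Split 7:5, first share = 145/9 * 7/12 = 1015/108
Final result = 1015/108

1015/108


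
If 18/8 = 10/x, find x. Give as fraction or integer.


Setting up: 18/8 = 10/x
Cross multiply: 18 * x = 8 * 10
18x = 80
x = 80/18
x = 40/9

40/9


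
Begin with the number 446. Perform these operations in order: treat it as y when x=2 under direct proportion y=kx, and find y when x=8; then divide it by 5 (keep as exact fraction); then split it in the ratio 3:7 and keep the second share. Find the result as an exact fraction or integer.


Start with 446.
Step 1: Direct prop: k = (446)/2; new y = k*8 = 446*8/2 = 1784
Step 2: Divide by 5: 1784 / 5 = 1784/5
Step 3: Split 3:7, second share = 1784/5 * 7/10 = 6244/25
Final result = 6244/25

6244/25


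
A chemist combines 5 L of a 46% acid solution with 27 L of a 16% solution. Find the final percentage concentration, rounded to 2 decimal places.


Solute in mixture 1 = 46% of 5 L = 5*46/100 = 23/10 L
Solute in mixture 2 = 16% of 27 L = 27*16/100 = 108/25 L
Total solute = 23/10 + 108/25 = 331/50 L
Total volume = 5 + 27 = 32 L
Final concentration = 331/50/32 * 100 = 20.69%

20.69


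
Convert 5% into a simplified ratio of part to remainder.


Part = 5%, Remainder = 95%
Ratio = 5:95
GCD(5, 95) = 5
Simplify: 1:19 = 1:19

1:19


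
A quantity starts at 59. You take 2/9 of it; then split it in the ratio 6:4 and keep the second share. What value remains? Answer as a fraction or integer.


Start with 59.
Step 1: Take 2/9: 59 * 2/9 = 118/9
Step 2: Split 6:4, second share = 118/9 * 4/10 = 236/45
Final result = 236/45

236/45


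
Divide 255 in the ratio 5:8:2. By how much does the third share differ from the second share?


Total parts = 5 + 8 + 2 = 15
Value per part = 255 / 15 = 17
Shares: 5*17=85, 8*17=136, 2*17=34
Third share = 34, second share = 136
Difference = |34 - 136| = 102

102


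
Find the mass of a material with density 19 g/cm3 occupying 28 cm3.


Using mass = density * volume
Density = 19 g/cm3
Volume = 28 cm3
Mass = 19 * 28
= 532 g

532


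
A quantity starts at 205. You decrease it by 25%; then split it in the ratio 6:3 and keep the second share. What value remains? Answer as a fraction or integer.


Start with 205.
Step 1: Decrease by 25%: 205 * 75/100 = 615/4
Step 2: Split 6:3, second share = 615/4 * 3/9 = 205/4
Final result = 205/4

205/4


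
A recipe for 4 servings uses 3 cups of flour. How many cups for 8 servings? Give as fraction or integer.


Original: 3 cups for 4 servings
Target servings = 8
Scaling factor = 8/4
New amount = 3 * 8/4
= 24/4
= 6 cups

6


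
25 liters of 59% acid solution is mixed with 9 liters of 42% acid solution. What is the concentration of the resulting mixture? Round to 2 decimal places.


Solute in mixture 1 = 59% of 25 L = 25*59/100 = 59/4 L
Solute in mixture 2 = 42% of 9 L = 9*42/100 = 189/50 L
Total solute = 59/4 + 189/50 = 1853/100 L
Total volume = 25 + 9 = 34 L
Final concentration = 1853/100/34 * 100 = 54.50%

54.50


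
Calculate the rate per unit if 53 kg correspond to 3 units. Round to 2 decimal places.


Total kg = 53
Number of units = 3
Unit rate = 53 / 3
= 17.67 kg per unit

17.67


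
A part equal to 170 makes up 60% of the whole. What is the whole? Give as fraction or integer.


Given: 170 is 60% of the whole
Set up: 170 = 60/100 * whole
whole = 170 * 100 / 60
whole = 17000 / 60
whole = 850/3

850/3


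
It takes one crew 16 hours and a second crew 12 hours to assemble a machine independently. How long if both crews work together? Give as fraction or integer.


Rate of A = 1/16 job per hour
Rate of B = 1/12 job per hour
Combined rate = 1/16 + 1/12
Find common denominator: (12 + 16)/(16*12) = 28/192
Combined rate = 7/48 job per hour
Time together = 1 / (7/48) = 48/7 hours

48/7


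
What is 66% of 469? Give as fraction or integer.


Compute 66% of 469
Convert percentage: 66% = 66/100
Multiply: 469 * 66/100
= 30954/100
= 15477/50

15477/50


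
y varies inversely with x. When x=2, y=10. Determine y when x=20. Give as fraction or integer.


Inverse proportion: y = k/x
Find k: k = 2 * 10 = 20
Compute y at x=20: y = 20/20
y = 1

1


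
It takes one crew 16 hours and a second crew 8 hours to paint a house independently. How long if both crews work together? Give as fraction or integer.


Rate of A = 1/16 job per hour
Rate of B = 1/8 job per hour
Combined rate = 1/16 + 1/8
Find common denominator: (8 + 16)/(16*8) = 24/128
Combined rate = 3/16 job per hour
Time together = 1 / (3/16) = 16/3 hours

16/3


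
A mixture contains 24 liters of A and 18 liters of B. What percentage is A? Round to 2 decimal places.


Volume of A = 24 L
Volume of B = 18 L
Total volume = 24 + 18 = 42 L
Percentage of A = (24/42) * 100
= 57.14%

57.14


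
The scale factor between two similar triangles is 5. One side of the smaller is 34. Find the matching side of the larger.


Similar triangles have proportional sides
Scale factor = 5
Smaller side = 34
Corresponding larger side = 34 * 5
= 170

170


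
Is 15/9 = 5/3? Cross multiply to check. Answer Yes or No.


Cross multiply to check 15/9 = 5/3
Left cross product: 15 * 3 = 45
Right cross product: 9 * 5 = 45
45 = 45
Equal, so proportions match => Yes

Yes


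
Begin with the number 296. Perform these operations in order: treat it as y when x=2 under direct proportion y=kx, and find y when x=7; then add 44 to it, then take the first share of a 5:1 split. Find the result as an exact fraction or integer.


Start with 296.
Step 1: Direct prop: k = (296)/2; new y = k*7 = 296*7/2 = 1036
Step 2: Add 44: 1036+44=1080; split 5:1 first = 1080*5/6 = 900
Final result = 900

900


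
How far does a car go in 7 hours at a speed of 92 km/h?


Using distance = speed * time
Speed = 92 km/h
Time = 7 hours
Distance = 92 * 7
= 644 km

644


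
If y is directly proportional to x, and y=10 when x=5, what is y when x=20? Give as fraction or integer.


Direct proportion: y = kx
Find k: k = 10/5 = 2
Compute y at x=20: y = 2 * 20
y = 40

40


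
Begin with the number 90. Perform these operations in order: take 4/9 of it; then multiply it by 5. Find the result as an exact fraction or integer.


Start with 90.
Step 1: Take 4/9: 90 * 4/9 = 40
Step 2: Multiply by 5: 40 * 5 = 200
Final result = 200

200


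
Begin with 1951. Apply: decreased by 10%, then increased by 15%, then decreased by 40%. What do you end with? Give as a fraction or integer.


Start: 1951
Step 1: decrease by 10% => multiply by 90/100
  1951 * 90/100 = 17559/10
Step 2: increase by 15% => multiply by 115/100
  17559/10 * 115/100 = 403857/200
Step 3: decrease by 40% => multiply by 60/100
  403857/200 * 60/100 = 1211571/1000
Final value = 1211571/1000

1211571/1000


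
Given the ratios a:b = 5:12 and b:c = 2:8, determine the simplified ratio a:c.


Given a:b = 5:12 and b:c = 2:8
Make b consistent. Multiply first ratio by 2: a:b = 10:24
Multiply second ratio by 12: b:c = 24:96
Now b = 24 in both, so a:b:c = 10:24:96
Therefore a:c = 10:96
Simplify by GCD: a:c = 5:48

5:48


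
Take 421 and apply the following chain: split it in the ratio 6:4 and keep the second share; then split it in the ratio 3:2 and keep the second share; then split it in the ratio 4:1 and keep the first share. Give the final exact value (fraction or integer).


Start with 421.
Step 1: Split 6:4, second share = 421 * 4/10 = 842/5
Step 2: Split 3:2, second share = 842/5 * 2/5 = 1684/25
Step 3: Split 4:1, first share = 1684/25 * 4/5 = 6736/125
Final result = 6736/125

6736/125


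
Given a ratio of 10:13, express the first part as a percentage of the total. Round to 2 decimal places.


Total parts = 10 + 13 = 23
First part fraction = 10/23
Percentage = (10/23) * 100
= 0.434783 * 100
= 43.48%

43.48


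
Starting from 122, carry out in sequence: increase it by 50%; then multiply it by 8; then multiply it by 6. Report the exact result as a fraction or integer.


Start with 122.
Step 1: Increase by 50%: 122 * 150/100 = 183
Step 2: Multiply by 8: 183 * 8 = 1464
Step 3: Multiply by 6: 1464 * 6 = 8784
Final result = 8784

8784


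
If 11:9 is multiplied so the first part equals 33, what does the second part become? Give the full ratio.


Original ratio: 11:9
First term target: 33
Scale factor = 33 / 11 = 3
Multiply second term: 9 * 3 = 27
Equivalent ratio = 33:27

33:27


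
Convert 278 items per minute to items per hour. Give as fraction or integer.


Converting from per minute to per hour
Rate = 278 items per minute
Multiply by 60: 278 * 60
= 16680 items per hour

16680


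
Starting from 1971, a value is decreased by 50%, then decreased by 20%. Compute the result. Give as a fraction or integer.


Start: 1971
Step 1: decrease by 50% => multiply by 50/100
  1971 * 50/100 = 1971/2
Step 2: decrease by 20% => multiply by 80/100
  1971/2 * 80/100 = 3942/5
Final value = 3942/5

3942/5


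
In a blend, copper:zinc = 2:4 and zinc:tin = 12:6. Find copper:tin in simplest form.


Given a:b = 2:4 and b:c = 12:6
Make b consistent. Multiply first ratio by 12: a:b = 24:48
Multiply second ratio by 4: b:c = 48:24
Now b = 48 in both, so a:b:c = 24:48:24
Therefore a:c = 24:24
Simplify by GCD: a:c = 1:1

1:1


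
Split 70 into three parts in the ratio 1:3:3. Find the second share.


Ratio = 1:3:3
Total parts = 1 + 3 + 3 = 7
Value per part = 70 / 7 = 10
First share = 1 * 10 = 10
Middle share = 3 * 10 = 30
Third share = 3 * 10 = 30

30


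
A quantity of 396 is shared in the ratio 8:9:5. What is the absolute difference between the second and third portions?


Total parts = 8 + 9 + 5 = 22
Value per part = 396 / 22 = 18
Shares: 8*18=144, 9*18=162, 5*18=90
Second share = 162, third share = 90
Difference = |162 - 90| = 72

72


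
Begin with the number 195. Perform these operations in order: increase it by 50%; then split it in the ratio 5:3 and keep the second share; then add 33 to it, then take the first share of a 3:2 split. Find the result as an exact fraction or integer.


Start with 195.
Step 1: Increase by 50%: 195 * 150/100 = 585/2
Step 2: Split 5:3, second share = 585/2 * 3/8 = 1755/16
Step 3: Add 33: 1755/16+33=2283/16; split 3:2 first = 2283/16*3/5 = 6849/80
Final result = 6849/80

6849/80


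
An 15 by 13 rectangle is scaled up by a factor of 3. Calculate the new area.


Original dimensions: 15 x 13
Enlargement factor = 3
New width = 15 * 3 = 45
New height = 13 * 3 = 39
New area = 45 * 39 = 1755

1755


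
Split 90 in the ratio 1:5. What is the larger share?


Total parts = 1 + 5 = 6
Value per part = 90 / 6 = 15
First share = 1 * 15 = 15
Second share = 5 * 15 = 75
Larger share = 75

75


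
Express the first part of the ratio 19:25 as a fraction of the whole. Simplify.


Total parts = 19 + 25 = 44
First part fraction = 19/44
Simplify: 19/44 = 19/44

19/44


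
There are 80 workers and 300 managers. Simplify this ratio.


Find GCD(80, 300)
GCD = 20
Divide both by 20: 80/20 = 4, 300/20 = 15
Simplified ratio = 4:15

4:15


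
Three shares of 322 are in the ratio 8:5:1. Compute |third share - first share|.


Total parts = 8 + 5 + 1 = 14
Value per part = 322 / 14 = 23
Shares: 8*23=184, 5*23=115, 1*23=23
Third share = 23, first share = 184
Difference = |23 - 184| = 161

161


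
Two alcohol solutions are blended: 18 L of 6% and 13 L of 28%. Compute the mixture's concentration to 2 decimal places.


Solute in mixture 1 = 6% of 18 L = 18*6/100 = 27/25 L
Solute in mixture 2 = 28% of 13 L = 13*28/100 = 91/25 L
Total solute = 27/25 + 91/25 = 118/25 L
Total volume = 18 + 13 = 31 L
Final concentration = 118/25/31 * 100 = 15.23%

15.23


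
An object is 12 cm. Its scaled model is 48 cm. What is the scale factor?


Original length = 12 cm
Scaled length = 48 cm
Scale factor = 48 / 12
= 4

4


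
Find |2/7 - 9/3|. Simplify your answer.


Simplify: 2/7 = 2/7 and 9/3 = 3
Find common denominator: LCD = 7
Convert: 2/7 and 21/7
Difference = |2 - 21|/7 = 19/7
Simplified = 19/7

19/7


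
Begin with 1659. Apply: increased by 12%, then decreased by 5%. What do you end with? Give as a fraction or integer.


Start: 1659
Step 1: increase by 12% => multiply by 112/100
  1659 * 112/100 = 46452/25
Step 2: decrease by 5% => multiply by 95/100
  46452/25 * 95/100 = 220647/125
Final value = 220647/125

220647/125


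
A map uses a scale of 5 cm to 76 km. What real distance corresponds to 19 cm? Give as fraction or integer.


Map scale: 5 cm = 76 km
Measured distance on map = 19 cm
Set up proportion: 19 * 76 / 5
= 1444 / 5
= 1444/5 km

1444/5


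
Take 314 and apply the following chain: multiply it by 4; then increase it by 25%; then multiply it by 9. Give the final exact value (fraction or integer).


Start with 314.
Step 1: Multiply by 4: 314 * 4 = 1256
Step 2: Increase by 25%: 1256 * 125/100 = 1570
Step 3: Multiply by 9: 1570 * 9 = 14130
Final result = 14130

14130


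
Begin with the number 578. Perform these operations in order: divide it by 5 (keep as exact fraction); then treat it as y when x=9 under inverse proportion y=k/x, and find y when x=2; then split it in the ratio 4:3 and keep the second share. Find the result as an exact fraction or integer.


Start with 578.
Step 1: Divide by 5: 578 / 5 = 578/5
Step 2: Inverse prop: k = (578/5)*9; new y = k/2 = 578/5*9/2 = 2601/5
Step 3: Split 4:3, second share = 2601/5 * 3/7 = 7803/35
Final result = 7803/35

7803/35


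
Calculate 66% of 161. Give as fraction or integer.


Compute 66% of 161
Convert percentage: 66% = 66/100
Multiply: 161 * 66/100
= 10626/100
= 5313/50

5313/50


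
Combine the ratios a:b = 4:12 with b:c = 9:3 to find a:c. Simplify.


Given a:b = 4:12 and b:c = 9:3
Make b consistent. Multiply first ratio by 9: a:b = 36:108
Multiply second ratio by 12: b:c = 108:36
Now b = 108 in both, so a:b:c = 36:108:36
Therefore a:c = 36:36
Simplify by GCD: a:c = 1:1

1:1


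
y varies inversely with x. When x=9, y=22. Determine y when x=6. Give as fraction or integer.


Inverse proportion: y = k/x
Find k: k = 9 * 22 = 198
Compute y at x=6: y = 198/6
y = 33

33


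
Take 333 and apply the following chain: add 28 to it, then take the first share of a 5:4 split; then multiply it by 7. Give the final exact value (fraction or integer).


Start with 333.
Step 1: Add 28: 333+28=361; split 5:4 first = 361*5/9 = 1805/9
Step 2: Multiply by 7: 1805/9 * 7 = 12635/9
Final result = 12635/9

12635/9


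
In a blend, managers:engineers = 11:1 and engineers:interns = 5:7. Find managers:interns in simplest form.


Given a:b = 11:1 and b:c = 5:7
Make b consistent. Multiply first ratio by 5: a:b = 55:5
Multiply second ratio by 1: b:c = 5:7
Now b = 5 in both, so a:b:c = 55:5:7
Therefore a:c = 55:7
Simplify by GCD: a:c = 55:7

55:7


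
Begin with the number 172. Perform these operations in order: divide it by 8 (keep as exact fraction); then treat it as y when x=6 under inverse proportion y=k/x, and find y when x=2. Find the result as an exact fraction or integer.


Start with 172.
Step 1: Divide by 8: 172 / 8 = 43/2
Step 2: Inverse prop: k = (43/2)*6; new y = k/2 = 43/2*6/2 = 129/2
Final result = 129/2

129/2


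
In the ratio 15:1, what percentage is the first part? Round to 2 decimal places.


Total parts = 15 + 1 = 16
First part fraction = 15/16
Percentage = (15/16) * 100
= 0.9375 * 100
= 93.75%

93.75


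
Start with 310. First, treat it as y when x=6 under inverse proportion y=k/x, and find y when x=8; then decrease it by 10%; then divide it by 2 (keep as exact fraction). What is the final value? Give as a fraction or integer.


Start with 310.
Step 1: Inverse prop: k = (310)*6; new y = k/8 = 310*6/8 = 465/2
Step 2: Decrease by 10%: 465/2 * 90/100 = 837/4
Step 3: Divide by 2: 837/4 / 2 = 837/8
Final result = 837/8

837/8


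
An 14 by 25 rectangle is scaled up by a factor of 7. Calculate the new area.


Original dimensions: 14 x 25
Enlargement factor = 7
New width = 14 * 7 = 98
New height = 25 * 7 = 175
New area = 98 * 175 = 17150

17150


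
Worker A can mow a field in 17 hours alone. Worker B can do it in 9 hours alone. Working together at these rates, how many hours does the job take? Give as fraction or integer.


Rate of A = 1/17 job per hour
Rate of B = 1/9 job per hour
Combined rate = 1/17 + 1/9
Find common denominator: (9 + 17)/(17*9) = 26/153
Combined rate = 26/153 job per hour
Time together = 1 / (26/153) = 153/26 hours

153/26


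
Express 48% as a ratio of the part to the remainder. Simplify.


Part = 48%, Remainder = 52%
Ratio = 48:52
GCD(48, 52) = 4
Simplify: 12:13 = 12:13

12:13


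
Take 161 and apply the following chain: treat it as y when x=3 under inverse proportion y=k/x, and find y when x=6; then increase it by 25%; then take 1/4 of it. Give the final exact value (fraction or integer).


Start with 161.
Step 1: Inverse prop: k = (161)*3; new y = k/6 = 161*3/6 = 161/2
Step 2: Increase by 25%: 161/2 * 125/100 = 805/8
Step 3: Take 1/4: 805/8 * 1/4 = 805/32
Final result = 805/32

805/32


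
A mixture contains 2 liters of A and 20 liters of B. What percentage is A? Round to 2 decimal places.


Volume of A = 2 L
Volume of B = 20 L
Total volume = 2 + 20 = 22 L
Percentage of A = (2/22) * 100
= 9.09%

9.09


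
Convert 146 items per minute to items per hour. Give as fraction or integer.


Converting from per minute to per hour
Rate = 146 items per minute
Multiply by 60: 146 * 60
= 8760 items per hour

8760


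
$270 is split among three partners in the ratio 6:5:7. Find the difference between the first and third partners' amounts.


Total parts = 6 + 5 + 7 = 18
Value per part = 270 / 18 = 15
Shares: 6*15=90, 5*15=75, 7*15=105
First share = 90, third share = 105
Difference = |90 - 105| = 15

15


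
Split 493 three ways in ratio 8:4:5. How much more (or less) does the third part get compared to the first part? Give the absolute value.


Total parts = 8 + 4 + 5 = 17
Value per part = 493 / 17 = 29
Shares: 8*29=232, 4*29=116, 5*29=145
Third share = 145, first share = 232
Difference = |145 - 232| = 87

87


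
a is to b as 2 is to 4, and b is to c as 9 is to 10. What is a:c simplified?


Given a:b = 2:4 and b:c = 9:10
Make b consistent. Multiply first ratio by 9: a:b = 18:36
Multiply second ratio by 4: b:c = 36:40
Now b = 36 in both, so a:b:c = 18:36:40
Therefore a:c = 18:40
Simplify by GCD: a:c = 9:20

9:20


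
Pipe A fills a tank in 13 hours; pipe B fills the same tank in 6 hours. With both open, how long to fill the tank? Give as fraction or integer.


Rate of A = 1/13 job per hour
Rate of B = 1/6 job per hour
Combined rate = 1/13 + 1/6
Find common denominator: (6 + 13)/(13*6) = 19/78
Combined rate = 19/78 job per hour
Time together = 1 / (19/78) = 78/19 hours

78/19


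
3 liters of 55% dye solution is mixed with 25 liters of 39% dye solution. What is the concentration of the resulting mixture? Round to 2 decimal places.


Solute in mixture 1 = 55% of 3 L = 3*55/100 = 33/20 L
Solute in mixture 2 = 39% of 25 L = 25*39/100 = 39/4 L
Total solute = 33/20 + 39/4 = 57/5 L
Total volume = 3 + 25 = 28 L
Final concentration = 57/5/28 * 100 = 40.71%

40.71


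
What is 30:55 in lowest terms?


Find GCD(30, 55)
GCD = 5
Divide both by 5: 30/5 = 6, 55/5 = 11
Simplified ratio = 6:11

6:11


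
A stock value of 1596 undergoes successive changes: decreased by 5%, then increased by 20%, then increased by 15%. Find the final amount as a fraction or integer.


Start: 1596
Step 1: decrease by 5% => multiply by 95/100
  1596 * 95/100 = 7581/5
Step 2: increase by 20% => multiply by 120/100
  7581/5 * 120/100 = 45486/25
Step 3: increase by 15% => multiply by 115/100
  45486/25 * 115/100 = 523089/250
Final value = 523089/250

523089/250


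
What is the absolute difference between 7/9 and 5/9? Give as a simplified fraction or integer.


Simplify: 7/9 = 7/9 and 5/9 = 5/9
Find common denominator: LCD = 9
Convert: 7/9 and 5/9
Difference = |7 - 5|/9 = 2/9
Simplified = 2/9

2/9


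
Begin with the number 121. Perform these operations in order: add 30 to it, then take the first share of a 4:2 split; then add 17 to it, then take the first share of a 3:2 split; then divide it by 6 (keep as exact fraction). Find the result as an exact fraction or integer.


Start with 121.
Step 1: Add 30: 121+30=151; split 4:2 first = 151*4/6 = 302/3
Step 2: Add 17: 302/3+17=353/3; split 3:2 first = 353/3*3/5 = 353/5
Step 3: Divide by 6: 353/5 / 6 = 353/30
Final result = 353/30

353/30


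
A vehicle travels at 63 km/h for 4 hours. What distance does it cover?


Using distance = speed * time
Speed = 63 km/h
Time = 4 hours
Distance = 63 * 4
= 252 km

252


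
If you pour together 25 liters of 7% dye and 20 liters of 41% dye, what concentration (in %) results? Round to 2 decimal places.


Solute in mixture 1 = 7% of 25 L = 25*7/100 = 7/4 L
Solute in mixture 2 = 41% of 20 L = 20*41/100 = 41/5 L
Total solute = 7/4 + 41/5 = 199/20 L
Total volume = 25 + 20 = 45 L
Final concentration = 199/20/45 * 100 = 22.11%

22.11


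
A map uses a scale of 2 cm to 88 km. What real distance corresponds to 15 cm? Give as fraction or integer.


Map scale: 2 cm = 88 km
Measured distance on map = 15 cm
Set up proportion: 15 * 88 / 2
= 1320 / 2
= 660 km

660


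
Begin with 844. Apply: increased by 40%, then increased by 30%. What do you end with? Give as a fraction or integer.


Start: 844
Step 1: increase by 40% => multiply by 140/100
  844 * 140/100 = 5908/5
Step 2: increase by 30% => multiply by 130/100
  5908/5 * 130/100 = 38402/25
Final value = 38402/25

38402/25


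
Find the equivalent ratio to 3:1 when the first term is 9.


Original ratio: 3:1
First term target: 9
Scale factor = 9 / 3 = 3
Multiply second term: 1 * 3 = 3
Equivalent ratio = 9:3

9:3


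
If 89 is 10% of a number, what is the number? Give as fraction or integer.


Given: 89 is 10% of the whole
Set up: 89 = 10/100 * whole
whole = 89 * 100 / 10
whole = 8900 / 10
whole = 890

890


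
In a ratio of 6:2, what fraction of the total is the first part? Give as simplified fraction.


Total parts = 6 + 2 = 8
First part fraction = 6/8
Simplify: 6/8 = 3/4

3/4


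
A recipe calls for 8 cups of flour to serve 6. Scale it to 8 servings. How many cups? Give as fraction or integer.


Original: 8 cups for 6 servings
Target servings = 8
Scaling factor = 8/6
New amount = 8 * 8/6
= 64/6
= 32/3 cups

32/3


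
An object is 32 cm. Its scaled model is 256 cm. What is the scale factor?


Original length = 32 cm
Scaled length = 256 cm
Scale factor = 256 / 32
= 8

8


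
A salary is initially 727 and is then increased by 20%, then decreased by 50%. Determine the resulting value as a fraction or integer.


Start: 727
Step 1: increase by 20% => multiply by 120/100
  727 * 120/100 = 4362/5
Step 2: decrease by 50% => multiply by 50/100
  4362/5 * 50/100 = 2181/5
Final value = 2181/5

2181/5


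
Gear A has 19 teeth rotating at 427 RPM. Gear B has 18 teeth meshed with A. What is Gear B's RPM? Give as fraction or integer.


Gear ratio: teeth_A * RPM_A = teeth_B * RPM_B
19 * 427 = 18 * RPM_B
8113 = 18 * RPM_B
RPM_B = 8113 / 18
RPM_B = 8113/18

8113/18


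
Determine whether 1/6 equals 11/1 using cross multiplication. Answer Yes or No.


Cross multiply to check 1/6 = 11/1
Left cross product: 1 * 1 = 1
Right cross product: 6 * 11 = 66
1 != 66
Not equal, so proportions differ => No

No
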